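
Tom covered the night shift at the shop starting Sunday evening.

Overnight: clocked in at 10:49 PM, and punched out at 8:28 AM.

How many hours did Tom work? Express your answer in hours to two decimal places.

9.65 hours

Overnight: 10:49 PM → midnight = 1 h 11 min; midnight → 8:28 AM = 8 h 28 min; span 9 h 39 min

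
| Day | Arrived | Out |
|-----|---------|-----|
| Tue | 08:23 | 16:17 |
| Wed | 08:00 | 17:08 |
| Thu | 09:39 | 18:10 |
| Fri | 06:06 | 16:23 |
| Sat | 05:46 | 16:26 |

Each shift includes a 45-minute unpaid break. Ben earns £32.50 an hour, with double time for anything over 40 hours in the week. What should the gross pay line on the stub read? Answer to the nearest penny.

£1478.75

Tue: 08:23–16:17 = 7 h 54 min; less 45 min break → 7 h 9 min
Wed: 08:00–17:08 = 9 h 8 min; less 45 min break → 8 h 23 min
Thu: 09:39–18:10 = 8 h 31 min; less 45 min break → 7 h 46 min
Fri: 06:06–16:23 = 10 h 17 min; less 45 min break → 9 h 32 min
Sat: 05:46–16:26 = 10 h 40 min; less 45 min break → 9 h 55 min
Total worked: 42 h 45 min = 2565 min.
Regular 40 h 0 min = 2400 min at £32.50/h; overtime 2 h 45 min = 165 min at £65.00/h.
Pay = (2400 × £32.50 + 165 × £65.00) ÷ 60 = £1478.75.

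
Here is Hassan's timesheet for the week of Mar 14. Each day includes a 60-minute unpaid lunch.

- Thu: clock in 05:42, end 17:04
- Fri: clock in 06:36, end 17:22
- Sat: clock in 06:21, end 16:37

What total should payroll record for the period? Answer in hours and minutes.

29 h 24 min

Thu: 05:42–17:04 = 11 h 22 min; less 60 min break → 10 h 22 min
Fri: 06:36–17:22 = 10 h 46 min; less 60 min break → 9 h 46 min
Sat: 06:21–16:37 = 10 h 16 min; less 60 min break → 9 h 16 min
Total: 10 h 22 min + 9 h 46 min + 9 h 16 min = 29 h 24 min.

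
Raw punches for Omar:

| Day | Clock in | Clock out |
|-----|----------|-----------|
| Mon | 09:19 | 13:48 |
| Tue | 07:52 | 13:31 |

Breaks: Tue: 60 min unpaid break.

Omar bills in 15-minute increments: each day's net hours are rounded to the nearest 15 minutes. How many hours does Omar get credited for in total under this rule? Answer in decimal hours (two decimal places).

9.25 hours

Mon: 09:19–13:48 = 4 h 29 min → rounds to 4 h 30 min
Tue: 07:52–13:31 = 5 h 39 min − 60 min = 4 h 39 min → rounds to 4 h 45 min
Total credited: 9 h 15 min.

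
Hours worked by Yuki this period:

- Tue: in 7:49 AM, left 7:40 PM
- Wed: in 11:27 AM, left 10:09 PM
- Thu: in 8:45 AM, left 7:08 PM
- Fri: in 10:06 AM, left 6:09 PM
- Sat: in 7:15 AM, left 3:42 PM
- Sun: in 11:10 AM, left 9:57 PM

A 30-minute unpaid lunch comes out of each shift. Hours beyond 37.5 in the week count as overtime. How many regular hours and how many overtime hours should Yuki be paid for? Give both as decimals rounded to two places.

Regular 37.50 hours, overtime 19.72 hours

Tue: 7:49 AM–7:40 PM = 11 h 51 min; less 30 min break → 11 h 21 min
Wed: 11:27 AM–10:09 PM = 10 h 42 min; less 30 min break → 10 h 12 min
Thu: 8:45 AM–7:08 PM = 10 h 23 min; less 30 min break → 9 h 53 min
Fri: 10:06 AM–6:09 PM = 8 h 3 min; less 30 min break → 7 h 33 min
Sat: 7:15 AM–3:42 PM = 8 h 27 min; less 30 min break → 7 h 57 min
Sun: 11:10 AM–9:57 PM = 10 h 47 min; less 30 min break → 10 h 17 min
Total worked: 57 h 13 min = 57.22 h.
Threshold 37.5 h → overtime 19 h 43 min, regular 37 h 30 min.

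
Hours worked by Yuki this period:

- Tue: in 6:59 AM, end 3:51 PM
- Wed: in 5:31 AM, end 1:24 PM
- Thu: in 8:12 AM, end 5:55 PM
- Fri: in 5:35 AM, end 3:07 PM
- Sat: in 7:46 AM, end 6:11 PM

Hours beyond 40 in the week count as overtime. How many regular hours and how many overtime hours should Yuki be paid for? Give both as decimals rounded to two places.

Tue: 6:59 AM–3:51 PM = 8 h 52 min
Wed: 5:31 AM–1:24 PM = 7 h 53 min
Thu: 8:12 AM–5:55 PM = 9 h 43 min
Fri: 5:35 AM–3:07 PM = 9 h 32 min
Sat: 7:46 AM–6:11 PM = 10 h 25 min
Total worked: 46 h 25 min = 46.42 h.
Threshold 40 h → overtime 6 h 25 min, regular 40 h 0 min.

Regular 40.00 hours, overtime 6.42 hours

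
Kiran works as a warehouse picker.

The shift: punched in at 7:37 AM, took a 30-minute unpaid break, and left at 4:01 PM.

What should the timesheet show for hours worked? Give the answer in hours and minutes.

7 h 54 min

The shift: 7:37 AM–4:01 PM = 8 h 24 min; less 30 min break → 7 h 54 min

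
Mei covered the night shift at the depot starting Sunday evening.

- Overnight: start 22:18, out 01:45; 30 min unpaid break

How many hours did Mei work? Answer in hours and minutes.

2 h 57 min

Overnight: 22:18 → midnight = 1 h 42 min; midnight → 01:45 = 1 h 45 min; span 3 h 27 min; less 30 min break → 2 h 57 min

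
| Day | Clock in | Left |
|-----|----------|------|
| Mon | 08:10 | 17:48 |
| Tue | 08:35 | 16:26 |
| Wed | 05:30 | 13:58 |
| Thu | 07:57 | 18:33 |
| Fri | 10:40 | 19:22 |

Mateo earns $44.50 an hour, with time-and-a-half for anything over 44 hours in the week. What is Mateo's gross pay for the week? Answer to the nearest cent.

$2041.44

Mon: 08:10–17:48 = 9 h 38 min
Tue: 08:35–16:26 = 7 h 51 min
Wed: 05:30–13:58 = 8 h 28 min
Thu: 07:57–18:33 = 10 h 36 min
Fri: 10:40–19:22 = 8 h 42 min
Total worked: 45 h 15 min = 2715 min.
Regular 44 h 0 min = 2640 min at $44.50/h; overtime 1 h 15 min = 75 min at $66.75/h.
Pay = (2640 × $44.50 + 75 × $66.75) ÷ 60 = $2041.44.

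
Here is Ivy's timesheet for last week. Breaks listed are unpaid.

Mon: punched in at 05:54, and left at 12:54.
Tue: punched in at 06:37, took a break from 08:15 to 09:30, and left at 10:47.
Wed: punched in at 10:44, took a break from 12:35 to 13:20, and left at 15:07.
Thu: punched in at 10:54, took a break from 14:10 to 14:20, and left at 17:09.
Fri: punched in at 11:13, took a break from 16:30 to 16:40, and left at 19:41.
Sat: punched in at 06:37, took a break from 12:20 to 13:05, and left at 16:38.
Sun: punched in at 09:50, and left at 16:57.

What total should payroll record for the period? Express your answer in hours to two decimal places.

44.32 hours

Mon: 05:54–12:54 = 7 h 0 min
Tue: 06:37–10:47 = 4 h 10 min; less 75 min break → 2 h 55 min
Wed: 10:44–15:07 = 4 h 23 min; less 45 min break → 3 h 38 min
Thu: 10:54–17:09 = 6 h 15 min; less 10 min break → 6 h 5 min
Fri: 11:13–19:41 = 8 h 28 min; less 10 min break → 8 h 18 min
Sat: 06:37–16:38 = 10 h 1 min; less 45 min break → 9 h 16 min
Sun: 09:50–16:57 = 7 h 7 min
Total: 7 h 0 min + 2 h 55 min + 3 h 38 min + 6 h 5 min + 8 h 18 min + 9 h 16 min + 7 h 7 min = 44 h 19 min.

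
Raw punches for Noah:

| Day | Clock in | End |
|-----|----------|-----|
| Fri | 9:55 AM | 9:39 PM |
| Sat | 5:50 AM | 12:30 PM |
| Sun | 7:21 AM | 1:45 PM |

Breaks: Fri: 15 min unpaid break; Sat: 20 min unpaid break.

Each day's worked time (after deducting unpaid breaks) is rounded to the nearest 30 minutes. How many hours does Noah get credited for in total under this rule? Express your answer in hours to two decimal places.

Fri: 9:55 AM–9:39 PM = 11 h 44 min − 15 min = 11 h 29 min → rounds to 11 h 30 min
Sat: 5:50 AM–12:30 PM = 6 h 40 min − 20 min = 6 h 20 min → rounds to 6 h 30 min
Sun: 7:21 AM–1:45 PM = 6 h 24 min → rounds to 6 h 30 min
Total credited: 24 h 30 min.

24.50 hours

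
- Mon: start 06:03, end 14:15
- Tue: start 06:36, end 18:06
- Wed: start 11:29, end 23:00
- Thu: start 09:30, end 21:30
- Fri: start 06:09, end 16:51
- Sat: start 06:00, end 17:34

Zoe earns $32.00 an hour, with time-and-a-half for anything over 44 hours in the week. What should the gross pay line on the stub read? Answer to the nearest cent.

$2439.20

Mon: 06:03–14:15 = 8 h 12 min
Tue: 06:36–18:06 = 11 h 30 min
Wed: 11:29–23:00 = 11 h 31 min
Thu: 09:30–21:30 = 12 h 0 min
Fri: 06:09–16:51 = 10 h 42 min
Sat: 06:00–17:34 = 11 h 34 min
Total worked: 65 h 29 min = 3929 min.
Regular 44 h 0 min = 2640 min at $32.00/h; overtime 21 h 29 min = 1289 min at $48.00/h.
Pay = (2640 × $32.00 + 1289 × $48.00) ÷ 60 = $2439.20.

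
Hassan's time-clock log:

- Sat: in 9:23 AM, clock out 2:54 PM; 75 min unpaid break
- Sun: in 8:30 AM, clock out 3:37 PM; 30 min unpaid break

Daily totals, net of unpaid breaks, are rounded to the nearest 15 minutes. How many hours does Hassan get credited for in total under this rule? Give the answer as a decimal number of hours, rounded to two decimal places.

10.75 hours

Sat: 9:23 AM–2:54 PM = 5 h 31 min − 75 min = 4 h 16 min → rounds to 4 h 15 min
Sun: 8:30 AM–3:37 PM = 7 h 7 min − 30 min = 6 h 37 min → rounds to 6 h 30 min
Total credited: 10 h 45 min.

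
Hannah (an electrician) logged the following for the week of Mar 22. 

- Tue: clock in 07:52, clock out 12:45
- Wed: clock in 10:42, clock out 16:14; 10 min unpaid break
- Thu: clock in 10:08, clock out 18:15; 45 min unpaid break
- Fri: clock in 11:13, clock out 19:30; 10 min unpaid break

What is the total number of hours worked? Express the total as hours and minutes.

Tue: 07:52–12:45 = 4 h 53 min
Wed: 10:42–16:14 = 5 h 32 min; less 10 min break → 5 h 22 min
Thu: 10:08–18:15 = 8 h 7 min; less 45 min break → 7 h 22 min
Fri: 11:13–19:30 = 8 h 17 min; less 10 min break → 8 h 7 min
Total: 4 h 53 min + 5 h 22 min + 7 h 22 min + 8 h 7 min = 25 h 44 min.

25 h 44 min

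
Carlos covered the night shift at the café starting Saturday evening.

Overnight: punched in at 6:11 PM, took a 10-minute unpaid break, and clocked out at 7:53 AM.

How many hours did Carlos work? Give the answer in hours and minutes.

13 h 32 min

Overnight: 6:11 PM → midnight = 5 h 49 min; midnight → 7:53 AM = 7 h 53 min; span 13 h 42 min; less 10 min break → 13 h 32 min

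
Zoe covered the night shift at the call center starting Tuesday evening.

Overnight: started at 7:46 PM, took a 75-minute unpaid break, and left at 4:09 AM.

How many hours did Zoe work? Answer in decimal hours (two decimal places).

7.13 hours

Overnight: 7:46 PM → midnight = 4 h 14 min; midnight → 4:09 AM = 4 h 9 min; span 8 h 23 min; less 75 min break → 7 h 8 min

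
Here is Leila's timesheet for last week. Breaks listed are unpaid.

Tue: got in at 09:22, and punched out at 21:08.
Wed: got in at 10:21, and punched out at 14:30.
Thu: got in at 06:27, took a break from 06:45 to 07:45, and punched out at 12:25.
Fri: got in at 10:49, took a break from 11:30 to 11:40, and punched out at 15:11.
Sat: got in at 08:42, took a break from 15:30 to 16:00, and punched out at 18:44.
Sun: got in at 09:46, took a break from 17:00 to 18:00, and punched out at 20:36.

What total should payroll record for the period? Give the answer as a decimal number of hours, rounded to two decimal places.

Tue: 09:22–21:08 = 11 h 46 min
Wed: 10:21–14:30 = 4 h 9 min
Thu: 06:27–12:25 = 5 h 58 min; less 60 min break → 4 h 58 min
Fri: 10:49–15:11 = 4 h 22 min; less 10 min break → 4 h 12 min
Sat: 08:42–18:44 = 10 h 2 min; less 30 min break → 9 h 32 min
Sun: 09:46–20:36 = 10 h 50 min; less 60 min break → 9 h 50 min
Total: 11 h 46 min + 4 h 9 min + 4 h 58 min + 4 h 12 min + 9 h 32 min + 9 h 50 min = 44 h 27 min.

44.45 hours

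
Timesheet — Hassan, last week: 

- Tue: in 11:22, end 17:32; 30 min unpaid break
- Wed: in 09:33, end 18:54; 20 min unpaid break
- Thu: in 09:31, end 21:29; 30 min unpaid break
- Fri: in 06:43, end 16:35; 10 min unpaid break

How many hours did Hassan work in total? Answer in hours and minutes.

35 h 51 min

Tue: 11:22–17:32 = 6 h 10 min; less 30 min break → 5 h 40 min
Wed: 09:33–18:54 = 9 h 21 min; less 20 min break → 9 h 1 min
Thu: 09:31–21:29 = 11 h 58 min; less 30 min break → 11 h 28 min
Fri: 06:43–16:35 = 9 h 52 min; less 10 min break → 9 h 42 min
Total: 5 h 40 min + 9 h 1 min + 11 h 28 min + 9 h 42 min = 35 h 51 min.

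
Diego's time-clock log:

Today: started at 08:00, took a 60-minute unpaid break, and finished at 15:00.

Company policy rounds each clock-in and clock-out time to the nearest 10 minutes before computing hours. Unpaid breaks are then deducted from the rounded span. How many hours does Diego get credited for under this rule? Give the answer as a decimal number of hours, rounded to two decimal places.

6.00 hours

Today: in 08:00→08:00, out 15:00→15:00; 7 h 0 min − 60 min = 6 h 0 min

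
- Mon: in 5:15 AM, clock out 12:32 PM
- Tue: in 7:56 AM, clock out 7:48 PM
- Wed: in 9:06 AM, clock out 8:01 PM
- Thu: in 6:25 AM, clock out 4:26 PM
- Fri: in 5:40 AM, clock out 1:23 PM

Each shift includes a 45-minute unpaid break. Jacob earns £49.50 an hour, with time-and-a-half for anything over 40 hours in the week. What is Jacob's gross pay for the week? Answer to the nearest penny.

Mon: 5:15 AM–12:32 PM = 7 h 17 min; less 45 min break → 6 h 32 min
Tue: 7:56 AM–7:48 PM = 11 h 52 min; less 45 min break → 11 h 7 min
Wed: 9:06 AM–8:01 PM = 10 h 55 min; less 45 min break → 10 h 10 min
Thu: 6:25 AM–4:26 PM = 10 h 1 min; less 45 min break → 9 h 16 min
Fri: 5:40 AM–1:23 PM = 7 h 43 min; less 45 min break → 6 h 58 min
Total worked: 44 h 3 min = 2643 min.
Regular 40 h 0 min = 2400 min at £49.50/h; overtime 4 h 3 min = 243 min at £74.25/h.
Pay = (2400 × £49.50 + 243 × £74.25) ÷ 60 = £2280.71.

£2280.71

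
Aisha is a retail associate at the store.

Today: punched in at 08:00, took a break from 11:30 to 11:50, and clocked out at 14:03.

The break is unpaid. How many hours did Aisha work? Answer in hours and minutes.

5 h 43 min

Today: 08:00–14:03 = 6 h 3 min; less 20 min break → 5 h 43 min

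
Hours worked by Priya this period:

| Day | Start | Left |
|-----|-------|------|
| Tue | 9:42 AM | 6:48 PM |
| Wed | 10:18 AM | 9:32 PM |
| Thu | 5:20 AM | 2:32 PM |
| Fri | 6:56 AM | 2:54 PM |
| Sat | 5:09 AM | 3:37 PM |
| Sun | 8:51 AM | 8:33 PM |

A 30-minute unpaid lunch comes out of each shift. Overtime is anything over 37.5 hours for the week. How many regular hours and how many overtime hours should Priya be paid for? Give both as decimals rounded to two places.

Tue: 9:42 AM–6:48 PM = 9 h 6 min; less 30 min break → 8 h 36 min
Wed: 10:18 AM–9:32 PM = 11 h 14 min; less 30 min break → 10 h 44 min
Thu: 5:20 AM–2:32 PM = 9 h 12 min; less 30 min break → 8 h 42 min
Fri: 6:56 AM–2:54 PM = 7 h 58 min; less 30 min break → 7 h 28 min
Sat: 5:09 AM–3:37 PM = 10 h 28 min; less 30 min break → 9 h 58 min
Sun: 8:51 AM–8:33 PM = 11 h 42 min; less 30 min break → 11 h 12 min
Total worked: 56 h 40 min = 56.67 h.
Threshold 37.5 h → overtime 19 h 10 min, regular 37 h 30 min.

Regular 37.50 hours, overtime 19.17 hours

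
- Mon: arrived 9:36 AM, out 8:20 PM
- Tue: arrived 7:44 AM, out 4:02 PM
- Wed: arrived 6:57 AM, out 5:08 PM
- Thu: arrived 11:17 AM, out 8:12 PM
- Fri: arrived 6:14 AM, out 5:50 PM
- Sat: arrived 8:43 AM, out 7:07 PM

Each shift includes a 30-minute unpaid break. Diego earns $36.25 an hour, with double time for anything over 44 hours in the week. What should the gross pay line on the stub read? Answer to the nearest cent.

$2547.17

Mon: 9:36 AM–8:20 PM = 10 h 44 min; less 30 min break → 10 h 14 min
Tue: 7:44 AM–4:02 PM = 8 h 18 min; less 30 min break → 7 h 48 min
Wed: 6:57 AM–5:08 PM = 10 h 11 min; less 30 min break → 9 h 41 min
Thu: 11:17 AM–8:12 PM = 8 h 55 min; less 30 min break → 8 h 25 min
Fri: 6:14 AM–5:50 PM = 11 h 36 min; less 30 min break → 11 h 6 min
Sat: 8:43 AM–7:07 PM = 10 h 24 min; less 30 min break → 9 h 54 min
Total worked: 57 h 8 min = 3428 min.
Regular 44 h 0 min = 2640 min at $36.25/h; overtime 13 h 8 min = 788 min at $72.50/h.
Pay = (2640 × $36.25 + 788 × $72.50) ÷ 60 = $2547.17.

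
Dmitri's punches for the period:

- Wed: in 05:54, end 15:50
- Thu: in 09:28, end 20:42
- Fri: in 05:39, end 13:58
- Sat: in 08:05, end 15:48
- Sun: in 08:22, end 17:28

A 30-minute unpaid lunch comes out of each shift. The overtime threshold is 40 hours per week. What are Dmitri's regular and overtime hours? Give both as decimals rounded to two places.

Wed: 05:54–15:50 = 9 h 56 min; less 30 min break → 9 h 26 min
Thu: 09:28–20:42 = 11 h 14 min; less 30 min break → 10 h 44 min
Fri: 05:39–13:58 = 8 h 19 min; less 30 min break → 7 h 49 min
Sat: 08:05–15:48 = 7 h 43 min; less 30 min break → 7 h 13 min
Sun: 08:22–17:28 = 9 h 6 min; less 30 min break → 8 h 36 min
Total worked: 43 h 48 min = 43.80 h.
Threshold 40 h → overtime 3 h 48 min, regular 40 h 0 min.

Regular 40.00 hours, overtime 3.80 hours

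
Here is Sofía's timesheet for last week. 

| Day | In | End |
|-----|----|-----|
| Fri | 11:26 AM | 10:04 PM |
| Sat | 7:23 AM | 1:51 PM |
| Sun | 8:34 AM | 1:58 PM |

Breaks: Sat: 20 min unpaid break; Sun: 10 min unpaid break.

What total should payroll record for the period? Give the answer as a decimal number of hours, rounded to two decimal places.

22.00 hours

Fri: 11:26 AM–10:04 PM = 10 h 38 min
Sat: 7:23 AM–1:51 PM = 6 h 28 min; less 20 min break → 6 h 8 min
Sun: 8:34 AM–1:58 PM = 5 h 24 min; less 10 min break → 5 h 14 min
Total: 10 h 38 min + 6 h 8 min + 5 h 14 min = 22 h 0 min.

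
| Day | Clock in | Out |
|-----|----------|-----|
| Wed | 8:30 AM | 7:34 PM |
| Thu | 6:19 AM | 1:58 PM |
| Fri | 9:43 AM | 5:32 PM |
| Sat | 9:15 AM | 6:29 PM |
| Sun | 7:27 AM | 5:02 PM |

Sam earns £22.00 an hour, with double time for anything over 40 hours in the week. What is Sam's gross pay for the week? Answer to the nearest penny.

£1115.40

Wed: 8:30 AM–7:34 PM = 11 h 4 min
Thu: 6:19 AM–1:58 PM = 7 h 39 min
Fri: 9:43 AM–5:32 PM = 7 h 49 min
Sat: 9:15 AM–6:29 PM = 9 h 14 min
Sun: 7:27 AM–5:02 PM = 9 h 35 min
Total worked: 45 h 21 min = 2721 min.
Regular 40 h 0 min = 2400 min at £22.00/h; overtime 5 h 21 min = 321 min at £44.00/h.
Pay = (2400 × £22.00 + 321 × £44.00) ÷ 60 = £1115.40.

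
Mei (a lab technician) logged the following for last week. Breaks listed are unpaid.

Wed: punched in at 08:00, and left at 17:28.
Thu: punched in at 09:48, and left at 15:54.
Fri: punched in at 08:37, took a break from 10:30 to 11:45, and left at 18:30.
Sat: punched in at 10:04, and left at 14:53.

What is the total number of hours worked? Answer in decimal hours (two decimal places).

29.02 hours

Wed: 08:00–17:28 = 9 h 28 min
Thu: 09:48–15:54 = 6 h 6 min
Fri: 08:37–18:30 = 9 h 53 min; less 75 min break → 8 h 38 min
Sat: 10:04–14:53 = 4 h 49 min
Total: 9 h 28 min + 6 h 6 min + 8 h 38 min + 4 h 49 min = 29 h 1 min.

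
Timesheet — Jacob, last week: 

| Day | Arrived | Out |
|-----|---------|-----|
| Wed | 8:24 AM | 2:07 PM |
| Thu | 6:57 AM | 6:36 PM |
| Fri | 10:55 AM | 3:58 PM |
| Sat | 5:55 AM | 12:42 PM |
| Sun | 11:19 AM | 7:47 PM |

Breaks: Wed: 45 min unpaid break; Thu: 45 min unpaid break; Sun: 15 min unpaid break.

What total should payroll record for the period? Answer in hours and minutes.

35 h 55 min

Wed: 8:24 AM–2:07 PM = 5 h 43 min; less 45 min break → 4 h 58 min
Thu: 6:57 AM–6:36 PM = 11 h 39 min; less 45 min break → 10 h 54 min
Fri: 10:55 AM–3:58 PM = 5 h 3 min
Sat: 5:55 AM–12:42 PM = 6 h 47 min
Sun: 11:19 AM–7:47 PM = 8 h 28 min; less 15 min break → 8 h 13 min
Total: 4 h 58 min + 10 h 54 min + 5 h 3 min + 6 h 47 min + 8 h 13 min = 35 h 55 min.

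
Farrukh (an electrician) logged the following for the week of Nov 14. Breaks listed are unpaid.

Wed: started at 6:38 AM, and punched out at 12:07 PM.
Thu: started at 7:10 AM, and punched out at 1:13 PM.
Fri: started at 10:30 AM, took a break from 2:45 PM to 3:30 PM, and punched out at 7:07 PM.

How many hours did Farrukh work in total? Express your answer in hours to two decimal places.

Wed: 6:38 AM–12:07 PM = 5 h 29 min
Thu: 7:10 AM–1:13 PM = 6 h 3 min
Fri: 10:30 AM–7:07 PM = 8 h 37 min; less 45 min break → 7 h 52 min
Total: 5 h 29 min + 6 h 3 min + 7 h 52 min = 19 h 24 min.

19.40 hours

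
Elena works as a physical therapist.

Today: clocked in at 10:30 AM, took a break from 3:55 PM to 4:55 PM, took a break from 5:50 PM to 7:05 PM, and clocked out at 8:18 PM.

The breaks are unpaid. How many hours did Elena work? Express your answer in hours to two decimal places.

7.55 hours

Today: 10:30 AM–8:18 PM = 9 h 48 min; less 135 min break → 7 h 33 min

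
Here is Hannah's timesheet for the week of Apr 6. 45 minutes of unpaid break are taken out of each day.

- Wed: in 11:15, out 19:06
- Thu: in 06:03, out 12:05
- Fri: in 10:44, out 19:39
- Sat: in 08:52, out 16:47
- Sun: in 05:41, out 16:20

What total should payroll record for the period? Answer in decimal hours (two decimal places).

Wed: 11:15–19:06 = 7 h 51 min; less 45 min break → 7 h 6 min
Thu: 06:03–12:05 = 6 h 2 min; less 45 min break → 5 h 17 min
Fri: 10:44–19:39 = 8 h 55 min; less 45 min break → 8 h 10 min
Sat: 08:52–16:47 = 7 h 55 min; less 45 min break → 7 h 10 min
Sun: 05:41–16:20 = 10 h 39 min; less 45 min break → 9 h 54 min
Total: 7 h 6 min + 5 h 17 min + 8 h 10 min + 7 h 10 min + 9 h 54 min = 37 h 37 min.

37.62 hours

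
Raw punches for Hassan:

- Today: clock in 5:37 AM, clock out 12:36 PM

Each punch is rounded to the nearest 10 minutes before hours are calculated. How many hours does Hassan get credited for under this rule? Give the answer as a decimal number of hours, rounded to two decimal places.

7.00 hours

Today: in 5:37 AM→5:40 AM, out 12:36 PM→12:40 PM; 7 h 0 min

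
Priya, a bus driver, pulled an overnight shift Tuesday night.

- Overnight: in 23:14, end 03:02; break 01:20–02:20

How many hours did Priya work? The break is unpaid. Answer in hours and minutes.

Overnight: 23:14 → midnight = 0 h 46 min; midnight → 03:02 = 3 h 2 min; span 3 h 48 min; less 60 min break → 2 h 48 min

2 h 48 min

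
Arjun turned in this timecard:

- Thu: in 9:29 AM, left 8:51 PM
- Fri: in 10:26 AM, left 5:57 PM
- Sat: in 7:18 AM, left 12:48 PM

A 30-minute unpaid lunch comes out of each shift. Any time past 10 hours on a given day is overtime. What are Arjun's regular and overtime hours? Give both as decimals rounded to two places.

Regular 22.02 hours, overtime 0.87 hours

Thu: 9:29 AM–8:51 PM = 11 h 22 min; less 30 min break → 10 h 52 min
Fri: 10:26 AM–5:57 PM = 7 h 31 min; less 30 min break → 7 h 1 min
Sat: 7:18 AM–12:48 PM = 5 h 30 min; less 30 min break → 5 h 0 min
Thu reg 10 h 0 min / OT 0 h 52 min; Fri reg 7 h 1 min / OT 0 h 0 min; Sat reg 5 h 0 min / OT 0 h 0 min.
Totals: regular 22 h 1 min, overtime 0 h 52 min.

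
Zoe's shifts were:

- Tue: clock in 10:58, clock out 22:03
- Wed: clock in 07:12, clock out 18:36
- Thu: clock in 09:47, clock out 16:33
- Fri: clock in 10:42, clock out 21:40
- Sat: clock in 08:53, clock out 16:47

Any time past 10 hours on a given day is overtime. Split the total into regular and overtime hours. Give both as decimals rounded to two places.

Tue: 10:58–22:03 = 11 h 5 min
Wed: 07:12–18:36 = 11 h 24 min
Thu: 09:47–16:33 = 6 h 46 min
Fri: 10:42–21:40 = 10 h 58 min
Sat: 08:53–16:47 = 7 h 54 min
Tue reg 10 h 0 min / OT 1 h 5 min; Wed reg 10 h 0 min / OT 1 h 24 min; Thu reg 6 h 46 min / OT 0 h 0 min; Fri reg 10 h 0 min / OT 0 h 58 min; Sat reg 7 h 54 min / OT 0 h 0 min.
Totals: regular 44 h 40 min, overtime 3 h 27 min.

Regular 44.67 hours, overtime 3.45 hours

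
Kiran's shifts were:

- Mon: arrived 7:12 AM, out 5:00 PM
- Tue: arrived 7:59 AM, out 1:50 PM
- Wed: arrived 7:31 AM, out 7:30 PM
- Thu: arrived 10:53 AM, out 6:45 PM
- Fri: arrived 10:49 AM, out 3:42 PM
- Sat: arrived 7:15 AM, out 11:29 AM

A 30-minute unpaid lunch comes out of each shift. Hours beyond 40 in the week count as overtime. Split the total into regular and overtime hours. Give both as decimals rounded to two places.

Regular 40.00 hours, overtime 1.62 hours

Mon: 7:12 AM–5:00 PM = 9 h 48 min; less 30 min break → 9 h 18 min
Tue: 7:59 AM–1:50 PM = 5 h 51 min; less 30 min break → 5 h 21 min
Wed: 7:31 AM–7:30 PM = 11 h 59 min; less 30 min break → 11 h 29 min
Thu: 10:53 AM–6:45 PM = 7 h 52 min; less 30 min break → 7 h 22 min
Fri: 10:49 AM–3:42 PM = 4 h 53 min; less 30 min break → 4 h 23 min
Sat: 7:15 AM–11:29 AM = 4 h 14 min; less 30 min break → 3 h 44 min
Total worked: 41 h 37 min = 41.62 h.
Threshold 40 h → overtime 1 h 37 min, regular 40 h 0 min.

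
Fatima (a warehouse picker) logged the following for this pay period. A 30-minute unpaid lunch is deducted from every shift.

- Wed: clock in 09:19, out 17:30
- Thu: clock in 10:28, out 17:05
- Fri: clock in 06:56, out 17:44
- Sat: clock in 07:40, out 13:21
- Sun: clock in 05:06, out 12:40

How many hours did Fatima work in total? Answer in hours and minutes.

36 h 21 min

Wed: 09:19–17:30 = 8 h 11 min; less 30 min break → 7 h 41 min
Thu: 10:28–17:05 = 6 h 37 min; less 30 min break → 6 h 7 min
Fri: 06:56–17:44 = 10 h 48 min; less 30 min break → 10 h 18 min
Sat: 07:40–13:21 = 5 h 41 min; less 30 min break → 5 h 11 min
Sun: 05:06–12:40 = 7 h 34 min; less 30 min break → 7 h 4 min
Total: 7 h 41 min + 6 h 7 min + 10 h 18 min + 5 h 11 min + 7 h 4 min = 36 h 21 min.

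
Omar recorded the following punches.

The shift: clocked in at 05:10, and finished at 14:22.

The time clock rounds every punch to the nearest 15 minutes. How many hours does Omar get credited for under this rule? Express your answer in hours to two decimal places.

9.00 hours

The shift: in 05:10→05:15, out 14:22→14:15; 9 h 0 min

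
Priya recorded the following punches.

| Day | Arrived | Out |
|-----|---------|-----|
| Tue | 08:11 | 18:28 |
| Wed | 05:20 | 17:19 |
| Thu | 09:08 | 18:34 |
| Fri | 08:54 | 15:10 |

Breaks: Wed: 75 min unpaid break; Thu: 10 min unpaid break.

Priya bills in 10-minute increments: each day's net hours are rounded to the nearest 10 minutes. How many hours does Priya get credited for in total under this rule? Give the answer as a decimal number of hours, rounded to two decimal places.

36.67 hours

Tue: 08:11–18:28 = 10 h 17 min → rounds to 10 h 20 min
Wed: 05:20–17:19 = 11 h 59 min − 75 min = 10 h 44 min → rounds to 10 h 40 min
Thu: 09:08–18:34 = 9 h 26 min − 10 min = 9 h 16 min → rounds to 9 h 20 min
Fri: 08:54–15:10 = 6 h 16 min → rounds to 6 h 20 min
Total credited: 36 h 40 min.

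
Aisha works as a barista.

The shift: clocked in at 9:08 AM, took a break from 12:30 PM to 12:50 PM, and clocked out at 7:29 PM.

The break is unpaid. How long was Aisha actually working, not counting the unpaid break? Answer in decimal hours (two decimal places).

The shift: 9:08 AM–7:29 PM = 10 h 21 min; less 20 min break → 10 h 1 min

10.02 hours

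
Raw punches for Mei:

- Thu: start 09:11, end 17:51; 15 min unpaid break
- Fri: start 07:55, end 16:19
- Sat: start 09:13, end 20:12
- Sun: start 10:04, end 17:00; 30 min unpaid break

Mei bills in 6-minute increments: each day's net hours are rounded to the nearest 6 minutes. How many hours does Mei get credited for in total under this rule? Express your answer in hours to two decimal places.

Thu: 09:11–17:51 = 8 h 40 min − 15 min = 8 h 25 min → rounds to 8 h 24 min
Fri: 07:55–16:19 = 8 h 24 min → rounds to 8 h 24 min
Sat: 09:13–20:12 = 10 h 59 min → rounds to 11 h 0 min
Sun: 10:04–17:00 = 6 h 56 min − 30 min = 6 h 26 min → rounds to 6 h 24 min
Total credited: 34 h 12 min.

34.20 hours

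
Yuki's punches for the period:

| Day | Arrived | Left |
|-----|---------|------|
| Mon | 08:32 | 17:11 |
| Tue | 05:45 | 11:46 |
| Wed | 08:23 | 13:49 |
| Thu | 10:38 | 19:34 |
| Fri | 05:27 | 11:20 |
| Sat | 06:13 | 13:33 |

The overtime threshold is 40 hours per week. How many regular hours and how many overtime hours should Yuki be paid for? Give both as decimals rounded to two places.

Regular 40.00 hours, overtime 2.25 hours

Mon: 08:32–17:11 = 8 h 39 min
Tue: 05:45–11:46 = 6 h 1 min
Wed: 08:23–13:49 = 5 h 26 min
Thu: 10:38–19:34 = 8 h 56 min
Fri: 05:27–11:20 = 5 h 53 min
Sat: 06:13–13:33 = 7 h 20 min
Total worked: 42 h 15 min = 42.25 h.
Threshold 40 h → overtime 2 h 15 min, regular 40 h 0 min.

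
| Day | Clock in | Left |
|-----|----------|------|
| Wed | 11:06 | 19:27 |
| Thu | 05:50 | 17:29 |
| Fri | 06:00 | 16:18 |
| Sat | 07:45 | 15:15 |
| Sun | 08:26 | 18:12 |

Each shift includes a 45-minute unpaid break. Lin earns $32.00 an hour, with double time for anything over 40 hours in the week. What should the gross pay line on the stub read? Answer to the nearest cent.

$1524.27

Wed: 11:06–19:27 = 8 h 21 min; less 45 min break → 7 h 36 min
Thu: 05:50–17:29 = 11 h 39 min; less 45 min break → 10 h 54 min
Fri: 06:00–16:18 = 10 h 18 min; less 45 min break → 9 h 33 min
Sat: 07:45–15:15 = 7 h 30 min; less 45 min break → 6 h 45 min
Sun: 08:26–18:12 = 9 h 46 min; less 45 min break → 9 h 1 min
Total worked: 43 h 49 min = 2629 min.
Regular 40 h 0 min = 2400 min at $32.00/h; overtime 3 h 49 min = 229 min at $64.00/h.
Pay = (2400 × $32.00 + 229 × $64.00) ÷ 60 = $1524.27.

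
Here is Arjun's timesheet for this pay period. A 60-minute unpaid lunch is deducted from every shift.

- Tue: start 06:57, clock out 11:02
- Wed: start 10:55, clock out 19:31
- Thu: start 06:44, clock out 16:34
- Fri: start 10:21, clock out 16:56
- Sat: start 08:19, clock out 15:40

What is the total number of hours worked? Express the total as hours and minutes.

Tue: 06:57–11:02 = 4 h 5 min; less 60 min break → 3 h 5 min
Wed: 10:55–19:31 = 8 h 36 min; less 60 min break → 7 h 36 min
Thu: 06:44–16:34 = 9 h 50 min; less 60 min break → 8 h 50 min
Fri: 10:21–16:56 = 6 h 35 min; less 60 min break → 5 h 35 min
Sat: 08:19–15:40 = 7 h 21 min; less 60 min break → 6 h 21 min
Total: 3 h 5 min + 7 h 36 min + 8 h 50 min + 5 h 35 min + 6 h 21 min = 31 h 27 min.

31 h 27 min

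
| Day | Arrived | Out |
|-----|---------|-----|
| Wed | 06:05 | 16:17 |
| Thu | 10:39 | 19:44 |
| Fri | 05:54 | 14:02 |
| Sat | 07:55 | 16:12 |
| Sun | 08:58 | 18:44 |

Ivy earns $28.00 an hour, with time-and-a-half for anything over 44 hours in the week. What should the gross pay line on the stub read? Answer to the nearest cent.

Wed: 06:05–16:17 = 10 h 12 min
Thu: 10:39–19:44 = 9 h 5 min
Fri: 05:54–14:02 = 8 h 8 min
Sat: 07:55–16:12 = 8 h 17 min
Sun: 08:58–18:44 = 9 h 46 min
Total worked: 45 h 28 min = 2728 min.
Regular 44 h 0 min = 2640 min at $28.00/h; overtime 1 h 28 min = 88 min at $42.00/h.
Pay = (2640 × $28.00 + 88 × $42.00) ÷ 60 = $1293.60.

$1293.60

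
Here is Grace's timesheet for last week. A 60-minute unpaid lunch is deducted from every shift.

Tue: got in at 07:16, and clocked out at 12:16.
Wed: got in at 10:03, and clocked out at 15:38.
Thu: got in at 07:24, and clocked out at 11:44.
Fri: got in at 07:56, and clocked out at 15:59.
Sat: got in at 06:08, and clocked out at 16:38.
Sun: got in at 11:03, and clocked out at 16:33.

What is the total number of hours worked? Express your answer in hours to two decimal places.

Tue: 07:16–12:16 = 5 h 0 min; less 60 min break → 4 h 0 min
Wed: 10:03–15:38 = 5 h 35 min; less 60 min break → 4 h 35 min
Thu: 07:24–11:44 = 4 h 20 min; less 60 min break → 3 h 20 min
Fri: 07:56–15:59 = 8 h 3 min; less 60 min break → 7 h 3 min
Sat: 06:08–16:38 = 10 h 30 min; less 60 min break → 9 h 30 min
Sun: 11:03–16:33 = 5 h 30 min; less 60 min break → 4 h 30 min
Total: 4 h 0 min + 4 h 35 min + 3 h 20 min + 7 h 3 min + 9 h 30 min + 4 h 30 min = 32 h 58 min.

32.97 hours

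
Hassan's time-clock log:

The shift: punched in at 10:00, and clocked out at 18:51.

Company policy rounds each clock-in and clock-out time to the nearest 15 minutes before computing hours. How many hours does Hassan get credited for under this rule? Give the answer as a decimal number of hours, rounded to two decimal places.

The shift: in 10:00→10:00, out 18:51→18:45; 8 h 45 min

8.75 hours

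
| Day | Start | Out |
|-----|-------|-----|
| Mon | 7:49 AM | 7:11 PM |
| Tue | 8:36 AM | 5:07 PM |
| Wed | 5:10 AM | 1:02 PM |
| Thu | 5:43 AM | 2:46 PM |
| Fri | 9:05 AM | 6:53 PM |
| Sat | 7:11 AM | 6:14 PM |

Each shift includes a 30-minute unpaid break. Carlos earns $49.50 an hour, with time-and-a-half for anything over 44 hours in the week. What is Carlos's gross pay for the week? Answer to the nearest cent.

Mon: 7:49 AM–7:11 PM = 11 h 22 min; less 30 min break → 10 h 52 min
Tue: 8:36 AM–5:07 PM = 8 h 31 min; less 30 min break → 8 h 1 min
Wed: 5:10 AM–1:02 PM = 7 h 52 min; less 30 min break → 7 h 22 min
Thu: 5:43 AM–2:46 PM = 9 h 3 min; less 30 min break → 8 h 33 min
Fri: 9:05 AM–6:53 PM = 9 h 48 min; less 30 min break → 9 h 18 min
Sat: 7:11 AM–6:14 PM = 11 h 3 min; less 30 min break → 10 h 33 min
Total worked: 54 h 39 min = 3279 min.
Regular 44 h 0 min = 2640 min at $49.50/h; overtime 10 h 39 min = 639 min at $74.25/h.
Pay = (2640 × $49.50 + 639 × $74.25) ÷ 60 = $2968.76.

$2968.76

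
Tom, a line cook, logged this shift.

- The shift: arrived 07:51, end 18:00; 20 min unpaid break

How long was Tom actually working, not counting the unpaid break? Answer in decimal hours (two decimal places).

The shift: 07:51–18:00 = 10 h 9 min; less 20 min break → 9 h 49 min

9.82 hours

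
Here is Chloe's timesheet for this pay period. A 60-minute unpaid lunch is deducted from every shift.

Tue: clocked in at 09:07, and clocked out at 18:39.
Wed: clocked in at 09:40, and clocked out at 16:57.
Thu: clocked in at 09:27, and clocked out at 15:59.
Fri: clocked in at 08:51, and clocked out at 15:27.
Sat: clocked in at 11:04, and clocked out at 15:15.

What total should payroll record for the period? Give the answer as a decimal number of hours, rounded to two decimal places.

29.13 hours

Tue: 09:07–18:39 = 9 h 32 min; less 60 min break → 8 h 32 min
Wed: 09:40–16:57 = 7 h 17 min; less 60 min break → 6 h 17 min
Thu: 09:27–15:59 = 6 h 32 min; less 60 min break → 5 h 32 min
Fri: 08:51–15:27 = 6 h 36 min; less 60 min break → 5 h 36 min
Sat: 11:04–15:15 = 4 h 11 min; less 60 min break → 3 h 11 min
Total: 8 h 32 min + 6 h 17 min + 5 h 32 min + 5 h 36 min + 3 h 11 min = 29 h 8 min.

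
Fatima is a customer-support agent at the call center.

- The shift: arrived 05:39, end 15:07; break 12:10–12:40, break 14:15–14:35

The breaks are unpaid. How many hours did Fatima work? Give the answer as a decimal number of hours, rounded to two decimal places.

8.63 hours

The shift: 05:39–15:07 = 9 h 28 min; less 50 min break → 8 h 38 min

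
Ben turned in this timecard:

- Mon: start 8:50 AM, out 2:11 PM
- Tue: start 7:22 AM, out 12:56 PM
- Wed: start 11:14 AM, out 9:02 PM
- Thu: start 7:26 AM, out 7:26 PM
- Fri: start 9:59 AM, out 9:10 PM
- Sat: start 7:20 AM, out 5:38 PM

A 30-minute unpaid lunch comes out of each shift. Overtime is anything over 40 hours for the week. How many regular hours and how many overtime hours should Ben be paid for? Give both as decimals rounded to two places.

Mon: 8:50 AM–2:11 PM = 5 h 21 min; less 30 min break → 4 h 51 min
Tue: 7:22 AM–12:56 PM = 5 h 34 min; less 30 min break → 5 h 4 min
Wed: 11:14 AM–9:02 PM = 9 h 48 min; less 30 min break → 9 h 18 min
Thu: 7:26 AM–7:26 PM = 12 h 0 min; less 30 min break → 11 h 30 min
Fri: 9:59 AM–9:10 PM = 11 h 11 min; less 30 min break → 10 h 41 min
Sat: 7:20 AM–5:38 PM = 10 h 18 min; less 30 min break → 9 h 48 min
Total worked: 51 h 12 min = 51.20 h.
Threshold 40 h → overtime 11 h 12 min, regular 40 h 0 min.

Regular 40.00 hours, overtime 11.20 hours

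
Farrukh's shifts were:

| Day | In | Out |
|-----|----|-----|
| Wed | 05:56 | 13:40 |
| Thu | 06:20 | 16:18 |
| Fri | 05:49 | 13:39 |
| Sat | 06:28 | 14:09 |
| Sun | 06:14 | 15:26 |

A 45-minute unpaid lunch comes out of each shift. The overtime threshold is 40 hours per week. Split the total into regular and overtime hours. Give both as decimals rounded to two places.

Wed: 05:56–13:40 = 7 h 44 min; less 45 min break → 6 h 59 min
Thu: 06:20–16:18 = 9 h 58 min; less 45 min break → 9 h 13 min
Fri: 05:49–13:39 = 7 h 50 min; less 45 min break → 7 h 5 min
Sat: 06:28–14:09 = 7 h 41 min; less 45 min break → 6 h 56 min
Sun: 06:14–15:26 = 9 h 12 min; less 45 min break → 8 h 27 min
Total worked: 38 h 40 min = 38.67 h.
Threshold 40 h → overtime 0 h 0 min, regular 38 h 40 min.

Regular 38.67 hours, overtime 0.00 hours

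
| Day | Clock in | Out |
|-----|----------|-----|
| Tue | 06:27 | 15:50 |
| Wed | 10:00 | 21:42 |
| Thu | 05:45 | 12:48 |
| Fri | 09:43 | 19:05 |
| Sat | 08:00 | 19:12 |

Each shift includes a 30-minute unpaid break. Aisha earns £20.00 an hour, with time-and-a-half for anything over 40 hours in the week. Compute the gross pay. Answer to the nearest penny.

Tue: 06:27–15:50 = 9 h 23 min; less 30 min break → 8 h 53 min
Wed: 10:00–21:42 = 11 h 42 min; less 30 min break → 11 h 12 min
Thu: 05:45–12:48 = 7 h 3 min; less 30 min break → 6 h 33 min
Fri: 09:43–19:05 = 9 h 22 min; less 30 min break → 8 h 52 min
Sat: 08:00–19:12 = 11 h 12 min; less 30 min break → 10 h 42 min
Total worked: 46 h 12 min = 2772 min.
Regular 40 h 0 min = 2400 min at £20.00/h; overtime 6 h 12 min = 372 min at £30.00/h.
Pay = (2400 × £20.00 + 372 × £30.00) ÷ 60 = £986.00.

£986.00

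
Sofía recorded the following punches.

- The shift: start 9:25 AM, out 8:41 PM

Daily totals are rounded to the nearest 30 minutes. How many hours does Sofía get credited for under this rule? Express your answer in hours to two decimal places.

The shift: 9:25 AM–8:41 PM = 11 h 16 min → rounds to 11 h 30 min

11.50 hours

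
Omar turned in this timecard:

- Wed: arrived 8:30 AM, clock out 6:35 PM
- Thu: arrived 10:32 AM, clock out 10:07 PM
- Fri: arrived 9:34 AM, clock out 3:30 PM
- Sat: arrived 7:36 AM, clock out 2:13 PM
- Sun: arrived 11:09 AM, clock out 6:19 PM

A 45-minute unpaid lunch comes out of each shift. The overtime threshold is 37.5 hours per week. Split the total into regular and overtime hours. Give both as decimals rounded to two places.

Regular 37.50 hours, overtime 0.13 hours

Wed: 8:30 AM–6:35 PM = 10 h 5 min; less 45 min break → 9 h 20 min
Thu: 10:32 AM–10:07 PM = 11 h 35 min; less 45 min break → 10 h 50 min
Fri: 9:34 AM–3:30 PM = 5 h 56 min; less 45 min break → 5 h 11 min
Sat: 7:36 AM–2:13 PM = 6 h 37 min; less 45 min break → 5 h 52 min
Sun: 11:09 AM–6:19 PM = 7 h 10 min; less 45 min break → 6 h 25 min
Total worked: 37 h 38 min = 37.63 h.
Threshold 37.5 h → overtime 0 h 8 min, regular 37 h 30 min.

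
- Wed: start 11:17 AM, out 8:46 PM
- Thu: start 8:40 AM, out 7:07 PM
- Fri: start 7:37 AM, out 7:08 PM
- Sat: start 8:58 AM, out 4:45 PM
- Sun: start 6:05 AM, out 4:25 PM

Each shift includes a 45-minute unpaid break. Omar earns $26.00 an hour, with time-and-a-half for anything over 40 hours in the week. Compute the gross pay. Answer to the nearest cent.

$1266.85

Wed: 11:17 AM–8:46 PM = 9 h 29 min; less 45 min break → 8 h 44 min
Thu: 8:40 AM–7:07 PM = 10 h 27 min; less 45 min break → 9 h 42 min
Fri: 7:37 AM–7:08 PM = 11 h 31 min; less 45 min break → 10 h 46 min
Sat: 8:58 AM–4:45 PM = 7 h 47 min; less 45 min break → 7 h 2 min
Sun: 6:05 AM–4:25 PM = 10 h 20 min; less 45 min break → 9 h 35 min
Total worked: 45 h 49 min = 2749 min.
Regular 40 h 0 min = 2400 min at $26.00/h; overtime 5 h 49 min = 349 min at $39.00/h.
Pay = (2400 × $26.00 + 349 × $39.00) ÷ 60 = $1266.85.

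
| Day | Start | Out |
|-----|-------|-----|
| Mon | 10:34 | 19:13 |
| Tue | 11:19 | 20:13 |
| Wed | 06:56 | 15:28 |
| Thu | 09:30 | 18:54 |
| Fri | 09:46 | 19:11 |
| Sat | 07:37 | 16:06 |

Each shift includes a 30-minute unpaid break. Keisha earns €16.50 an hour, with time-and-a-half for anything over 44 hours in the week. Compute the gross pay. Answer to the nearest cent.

€883.99

Mon: 10:34–19:13 = 8 h 39 min; less 30 min break → 8 h 9 min
Tue: 11:19–20:13 = 8 h 54 min; less 30 min break → 8 h 24 min
Wed: 06:56–15:28 = 8 h 32 min; less 30 min break → 8 h 2 min
Thu: 09:30–18:54 = 9 h 24 min; less 30 min break → 8 h 54 min
Fri: 09:46–19:11 = 9 h 25 min; less 30 min break → 8 h 55 min
Sat: 07:37–16:06 = 8 h 29 min; less 30 min break → 7 h 59 min
Total worked: 50 h 23 min = 3023 min.
Regular 44 h 0 min = 2640 min at €16.50/h; overtime 6 h 23 min = 383 min at €24.75/h.
Pay = (2640 × €16.50 + 383 × €24.75) ÷ 60 = €883.99.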